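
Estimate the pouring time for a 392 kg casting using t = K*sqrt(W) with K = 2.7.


Formula: t = K * sqrt(W)
sqrt(W) = sqrt(392) = 19.79899
t = 2.7 * 19.79899 = 53.4573 s

Answer: 53.4573 s


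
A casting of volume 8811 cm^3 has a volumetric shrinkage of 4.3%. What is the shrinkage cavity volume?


Formula: V_shrink = V_casting * shrinkage_pct / 100
V_shrink = 8811 cm^3 * 4.3 / 100 = 378.8730 cm^3

Final answer: 378.8730 cm^3


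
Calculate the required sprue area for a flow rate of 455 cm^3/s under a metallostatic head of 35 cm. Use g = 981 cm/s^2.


Formula: v = sqrt(2*g*h), A = Q/v
Velocity: v = sqrt(2 * 981 * 35) = sqrt(68670) = 262.0496 cm/s
Sprue area: A = Q / v = 455 / 262.0496 = 1.7363 cm^2

Answer: 1.7363 cm^2


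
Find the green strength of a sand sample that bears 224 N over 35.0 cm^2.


Formula: Compressive Strength = Force / Area
Strength = 224 N / 35.0 cm^2 = 6.4000 N/cm^2

Answer: 6.4000 N/cm^2


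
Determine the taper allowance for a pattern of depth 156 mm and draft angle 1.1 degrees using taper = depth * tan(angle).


Formula: taper = depth * tan(draft_angle)
tan(1.1 deg) = 0.0192010
taper = 156 mm * 0.0192010 = 2.9954 mm

Final answer: 2.9954 mm


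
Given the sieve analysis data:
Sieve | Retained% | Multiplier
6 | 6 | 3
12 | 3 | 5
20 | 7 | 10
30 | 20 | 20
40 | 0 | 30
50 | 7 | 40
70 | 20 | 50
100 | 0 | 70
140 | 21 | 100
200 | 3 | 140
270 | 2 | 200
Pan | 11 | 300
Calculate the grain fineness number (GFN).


Formula: GFN = sum(pct * multiplier) / sum(pct)
sum(pct * multiplier) = 8003
sum(pct) = 100
GFN = 8003 / 100 = 80.03

Answer: 80.03


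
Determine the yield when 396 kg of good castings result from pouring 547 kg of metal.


Formula: Casting Yield = (W_good / W_total) * 100
Yield = (396 kg / 547 kg) * 100 = 72.3949%

Final answer: 72.3949%


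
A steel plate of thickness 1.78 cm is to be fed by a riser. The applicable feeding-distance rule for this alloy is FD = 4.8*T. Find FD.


Formula: FD = 4.8 * T  (riser feeding-distance rule)
FD = 4.8 * 1.78 cm = 8.5440 cm

Final answer: 8.5440 cm


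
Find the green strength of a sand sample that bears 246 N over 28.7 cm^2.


Formula: Compressive Strength = Force / Area
Strength = 246 N / 28.7 cm^2 = 8.5714 N/cm^2

Final answer: 8.5714 N/cm^2


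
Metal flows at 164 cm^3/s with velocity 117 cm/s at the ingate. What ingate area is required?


Formula: A_ingate = Q / v  (continuity equation)
A = 164 cm^3/s / 117 cm/s = 1.4017 cm^2

Final answer: 1.4017 cm^2


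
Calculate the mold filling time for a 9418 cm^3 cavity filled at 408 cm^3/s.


Formula: t_fill = V_mold / Q_flow
t = 9418 cm^3 / 408 cm^3/s = 23.0833 s

Answer: 23.0833 s


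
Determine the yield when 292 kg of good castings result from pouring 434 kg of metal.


Formula: Casting Yield = (W_good / W_total) * 100
Yield = (292 kg / 434 kg) * 100 = 67.2811%

67.2811%


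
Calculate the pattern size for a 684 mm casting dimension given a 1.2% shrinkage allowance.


Formula: L_pattern = L_casting * (1 + shrinkage_rate/100)
Shrinkage factor = 1 + 1.2/100 = 1.012
L_pattern = 684 mm * 1.012 = 692.2080 mm

Answer: 692.2080 mm


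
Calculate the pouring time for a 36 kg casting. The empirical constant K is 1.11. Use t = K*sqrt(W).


Formula: t = K * sqrt(W)
sqrt(W) = sqrt(36) = 6.00000
t = 1.11 * 6.00000 = 6.6600 s


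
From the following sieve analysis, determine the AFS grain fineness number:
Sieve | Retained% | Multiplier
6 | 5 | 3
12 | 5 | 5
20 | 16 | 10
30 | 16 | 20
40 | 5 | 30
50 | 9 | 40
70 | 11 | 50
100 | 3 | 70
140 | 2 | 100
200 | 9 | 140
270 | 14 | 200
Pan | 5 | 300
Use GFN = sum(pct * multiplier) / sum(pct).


Formula: GFN = sum(pct * multiplier) / sum(pct)
sum(pct * multiplier) = 7550
sum(pct) = 100
GFN = 7550 / 100 = 75.50

Final answer: 75.50


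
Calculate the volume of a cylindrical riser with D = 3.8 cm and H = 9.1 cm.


Formula: V = pi * (D/2)^2 * H  (cylinder volume)
Radius = D/2 = 3.8/2 = 1.9 cm
V = pi * 1.9^2 * 9.1 = 103.2045 cm^3

Answer: 103.2045 cm^3


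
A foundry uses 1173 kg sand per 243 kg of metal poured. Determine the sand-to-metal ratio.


Formula: Sand-to-Metal Ratio = W_sand / W_metal
Ratio = 1173 kg / 243 kg = 4.8272

Answer: 4.8272


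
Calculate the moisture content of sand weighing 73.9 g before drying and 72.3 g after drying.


Formula: MC = (W_wet - W_dry) / W_wet * 100
Water mass = 73.9 - 72.3 = 1.6 g
MC = 1.6 / 73.9 * 100 = 2.1651%

Final answer: 2.1651%


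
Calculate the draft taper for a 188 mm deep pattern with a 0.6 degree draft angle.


Formula: taper = depth * tan(draft_angle)
tan(0.6 deg) = 0.0104724
taper = 188 mm * 0.0104724 = 1.9688 mm

Final answer: 1.9688 mm


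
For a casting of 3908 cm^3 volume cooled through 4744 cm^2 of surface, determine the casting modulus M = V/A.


Formula: Casting Modulus M = V / A
M = 3908 cm^3 / 4744 cm^2 = 0.8238 cm


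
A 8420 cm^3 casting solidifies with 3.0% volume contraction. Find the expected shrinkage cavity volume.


Formula: V_shrink = V_casting * shrinkage_pct / 100
V_shrink = 8420 cm^3 * 3.0 / 100 = 252.6000 cm^3

Final answer: 252.6000 cm^3


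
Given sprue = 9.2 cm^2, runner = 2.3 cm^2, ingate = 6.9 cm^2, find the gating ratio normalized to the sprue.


Sprue:Runner:Ingate = 1 : 2.3/9.2 : 6.9/9.2 = 1:0.25:0.75

Answer: 1:0.25:0.75


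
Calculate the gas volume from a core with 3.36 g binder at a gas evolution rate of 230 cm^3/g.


Formula: V_gas = W_binder * gas_evolution_rate
V = 3.36 g * 230 cm^3/g = 772.8000 cm^3

772.8000 cm^3


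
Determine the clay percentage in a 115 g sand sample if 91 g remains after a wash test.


Formula: Clay% = (W_total - W_washed) / W_total * 100
Clay mass = 115 - 91 = 24 g
Clay% = 24 / 115 * 100 = 20.8696%

Answer: 20.8696%


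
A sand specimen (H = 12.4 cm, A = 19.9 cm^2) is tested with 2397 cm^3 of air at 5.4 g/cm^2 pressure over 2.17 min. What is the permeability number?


Formula: Permeability Number P = (V * H) / (p * A * t)
Numerator: V * H = 2397 * 12.4 = 29722.8
Denominator: p * A * t = 5.4 * 19.9 * 2.17 = 233.1882
P = 29722.8 / 233.1882 = 127.4627

Final answer: 127.4627


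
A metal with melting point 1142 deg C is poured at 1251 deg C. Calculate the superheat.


Formula: Superheat = T_pour - T_melt
Superheat = 1251 - 1142 = 109 deg C

Answer: 109 deg C


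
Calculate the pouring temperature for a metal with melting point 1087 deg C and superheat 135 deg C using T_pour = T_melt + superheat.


Formula: T_pour = T_melt + Superheat
T_pour = 1087 + 135 = 1222 deg C

Answer: 1222 deg C


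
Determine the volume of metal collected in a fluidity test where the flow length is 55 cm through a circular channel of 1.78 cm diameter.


Formula: V = pi * (d/2)^2 * L  (cylinder volume)
Radius = 1.78/2 = 0.89 cm
V = pi * 0.89^2 * 55 = 136.8651 cm^3

136.8651 cm^3


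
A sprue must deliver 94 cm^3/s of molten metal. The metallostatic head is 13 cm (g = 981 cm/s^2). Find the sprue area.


Formula: v = sqrt(2*g*h), A = Q/v
Velocity: v = sqrt(2 * 981 * 13) = sqrt(25506) = 159.7060 cm/s
Sprue area: A = Q / v = 94 / 159.7060 = 0.5886 cm^2

Answer: 0.5886 cm^2


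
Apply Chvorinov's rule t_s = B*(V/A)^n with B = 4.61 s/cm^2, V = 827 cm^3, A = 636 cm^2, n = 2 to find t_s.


Formula: t_s = B * (V/A)^n  (Chvorinov's rule, n=2)
Modulus M = V/A = 827/636 = 1.300314 cm
M^2 = 1.300314^2 = 1.690816 cm^2
t_s = 4.61 * 1.690816 = 7.7947 s

7.7947 s


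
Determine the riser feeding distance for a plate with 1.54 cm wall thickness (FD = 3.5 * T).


Formula: FD = 3.5 * T  (riser feeding-distance rule)
FD = 3.5 * 1.54 cm = 5.3900 cm

Answer: 5.3900 cm


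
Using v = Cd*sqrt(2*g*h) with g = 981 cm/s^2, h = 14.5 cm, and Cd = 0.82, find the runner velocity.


Formula: v = Cd * sqrt(2 * g * h)  (Torricelli with discharge coefficient)
2*g*h = 2 * 981 * 14.5 = 28449.0 cm^2/s^2
sqrt(28449.0) = 168.66831 cm/s
v = 0.82 * 168.66831 = 138.3080 cm/s

138.3080 cm/s


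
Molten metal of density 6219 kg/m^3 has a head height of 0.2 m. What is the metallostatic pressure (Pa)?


Formula: P = rho * g * h
rho * g = 6219 * 9.81 = 61008.39 N/m^3
P = 61008.39 * 0.2 = 12201.6780 Pa

12201.6780 Pa


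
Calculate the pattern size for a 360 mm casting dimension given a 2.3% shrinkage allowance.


Formula: L_pattern = L_casting * (1 + shrinkage_rate/100)
Shrinkage factor = 1 + 2.3/100 = 1.023
L_pattern = 360 mm * 1.023 = 368.2800 mm

Final answer: 368.2800 mm


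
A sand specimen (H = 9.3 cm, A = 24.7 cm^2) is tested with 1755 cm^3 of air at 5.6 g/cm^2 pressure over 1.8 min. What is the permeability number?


Formula: Permeability Number P = (V * H) / (p * A * t)
Numerator: V * H = 1755 * 9.3 = 16321.5
Denominator: p * A * t = 5.6 * 24.7 * 1.8 = 248.976
P = 16321.5 / 248.976 = 65.5545

Final answer: 65.5545


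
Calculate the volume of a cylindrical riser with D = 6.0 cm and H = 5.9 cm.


Formula: V = pi * (D/2)^2 * H  (cylinder volume)
Radius = D/2 = 6.0/2 = 3.0 cm
V = pi * 3.0^2 * 5.9 = 166.8186 cm^3

Final answer: 166.8186 cm^3


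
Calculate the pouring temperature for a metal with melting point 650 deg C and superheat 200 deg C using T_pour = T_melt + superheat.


Formula: T_pour = T_melt + Superheat
T_pour = 650 + 200 = 850 deg C

Answer: 850 deg C


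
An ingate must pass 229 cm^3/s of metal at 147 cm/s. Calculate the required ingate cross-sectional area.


Formula: A_ingate = Q / v  (continuity equation)
A = 229 cm^3/s / 147 cm/s = 1.5578 cm^2

Final answer: 1.5578 cm^2


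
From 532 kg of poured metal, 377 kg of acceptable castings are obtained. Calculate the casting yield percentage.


Formula: Casting Yield = (W_good / W_total) * 100
Yield = (377 kg / 532 kg) * 100 = 70.8647%

Final answer: 70.8647%


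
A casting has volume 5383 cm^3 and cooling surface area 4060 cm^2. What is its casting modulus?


Formula: Casting Modulus M = V / A
M = 5383 cm^3 / 4060 cm^2 = 1.3259 cm


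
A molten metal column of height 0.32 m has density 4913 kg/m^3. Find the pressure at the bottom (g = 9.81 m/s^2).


Formula: P = rho * g * h
rho * g = 4913 * 9.81 = 48196.53 N/m^3
P = 48196.53 * 0.32 = 15422.8896 Pa


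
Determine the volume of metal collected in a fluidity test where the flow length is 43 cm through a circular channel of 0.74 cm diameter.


Formula: V = pi * (d/2)^2 * L  (cylinder volume)
Radius = 0.74/2 = 0.37 cm
V = pi * 0.37^2 * 43 = 18.4936 cm^3

Final answer: 18.4936 cm^3


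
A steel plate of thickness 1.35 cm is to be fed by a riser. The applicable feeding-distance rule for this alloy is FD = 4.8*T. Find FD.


Formula: FD = 4.8 * T  (riser feeding-distance rule)
FD = 4.8 * 1.35 cm = 6.4800 cm

Answer: 6.4800 cm


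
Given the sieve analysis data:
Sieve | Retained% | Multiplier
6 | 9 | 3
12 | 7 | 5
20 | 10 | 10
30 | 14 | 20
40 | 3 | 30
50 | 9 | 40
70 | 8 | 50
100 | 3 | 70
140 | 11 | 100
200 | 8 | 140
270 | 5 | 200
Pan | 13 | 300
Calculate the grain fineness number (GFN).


Formula: GFN = sum(pct * multiplier) / sum(pct)
sum(pct * multiplier) = 8622
sum(pct) = 100
GFN = 8622 / 100 = 86.22


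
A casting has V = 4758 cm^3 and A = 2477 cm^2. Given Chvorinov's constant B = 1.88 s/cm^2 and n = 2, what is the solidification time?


Formula: t_s = B * (V/A)^n  (Chvorinov's rule, n=2)
Modulus M = V/A = 4758/2477 = 1.920872 cm
M^2 = 1.920872^2 = 3.689749 cm^2
t_s = 1.88 * 3.689749 = 6.9367 s

6.9367 s


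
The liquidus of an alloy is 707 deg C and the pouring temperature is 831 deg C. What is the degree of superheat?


Formula: Superheat = T_pour - T_melt
Superheat = 831 - 707 = 124 deg C

Final answer: 124 deg C


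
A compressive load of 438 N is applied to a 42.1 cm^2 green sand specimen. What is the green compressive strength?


Formula: Compressive Strength = Force / Area
Strength = 438 N / 42.1 cm^2 = 10.4038 N/cm^2


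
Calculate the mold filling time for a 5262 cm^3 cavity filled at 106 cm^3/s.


Formula: t_fill = V_mold / Q_flow
t = 5262 cm^3 / 106 cm^3/s = 49.6415 s


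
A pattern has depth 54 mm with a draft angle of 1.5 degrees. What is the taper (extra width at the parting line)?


Formula: taper = depth * tan(draft_angle)
tan(1.5 deg) = 0.0261859
taper = 54 mm * 0.0261859 = 1.4140 mm


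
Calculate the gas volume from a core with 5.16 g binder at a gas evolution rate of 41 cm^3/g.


Formula: V_gas = W_binder * gas_evolution_rate
V = 5.16 g * 41 cm^3/g = 211.5600 cm^3

Answer: 211.5600 cm^3


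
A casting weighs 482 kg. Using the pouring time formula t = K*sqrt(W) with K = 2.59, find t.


Formula: t = K * sqrt(W)
sqrt(W) = sqrt(482) = 21.95450
t = 2.59 * 21.95450 = 56.8622 s


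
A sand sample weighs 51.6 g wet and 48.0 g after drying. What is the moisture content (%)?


Formula: MC = (W_wet - W_dry) / W_wet * 100
Water mass = 51.6 - 48.0 = 3.6 g
MC = 3.6 / 51.6 * 100 = 6.9767%


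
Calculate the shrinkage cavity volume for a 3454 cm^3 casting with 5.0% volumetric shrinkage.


Formula: V_shrink = V_casting * shrinkage_pct / 100
V_shrink = 3454 cm^3 * 5.0 / 100 = 172.7000 cm^3


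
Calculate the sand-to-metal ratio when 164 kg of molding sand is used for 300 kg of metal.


Formula: Sand-to-Metal Ratio = W_sand / W_metal
Ratio = 164 kg / 300 kg = 0.5467

Answer: 0.5467


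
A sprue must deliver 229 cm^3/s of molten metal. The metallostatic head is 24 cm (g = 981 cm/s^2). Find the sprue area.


Formula: v = sqrt(2*g*h), A = Q/v
Velocity: v = sqrt(2 * 981 * 24) = sqrt(47088) = 216.9977 cm/s
Sprue area: A = Q / v = 229 / 216.9977 = 1.0553 cm^2

1.0553 cm^2


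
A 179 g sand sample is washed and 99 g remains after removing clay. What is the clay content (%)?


Formula: Clay% = (W_total - W_washed) / W_total * 100
Clay mass = 179 - 99 = 80 g
Clay% = 80 / 179 * 100 = 44.6927%


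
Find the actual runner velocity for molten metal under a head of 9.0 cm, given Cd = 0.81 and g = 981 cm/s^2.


Formula: v = Cd * sqrt(2 * g * h)  (Torricelli with discharge coefficient)
2*g*h = 2 * 981 * 9.0 = 17658.0 cm^2/s^2
sqrt(17658.0) = 132.88341 cm/s
v = 0.81 * 132.88341 = 107.6356 cm/s

Answer: 107.6356 cm/s


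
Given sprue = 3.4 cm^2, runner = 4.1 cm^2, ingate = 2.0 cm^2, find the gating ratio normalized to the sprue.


Sprue:Runner:Ingate = 1 : 4.1/3.4 : 2.0/3.4 = 1:1.21:0.59


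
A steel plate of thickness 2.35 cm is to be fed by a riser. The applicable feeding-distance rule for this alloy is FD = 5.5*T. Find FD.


Formula: FD = 5.5 * T  (riser feeding-distance rule)
FD = 5.5 * 2.35 cm = 12.9250 cm


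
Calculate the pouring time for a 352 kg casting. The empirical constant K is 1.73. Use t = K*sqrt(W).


Formula: t = K * sqrt(W)
sqrt(W) = sqrt(352) = 18.76166
t = 1.73 * 18.76166 = 32.4577 s


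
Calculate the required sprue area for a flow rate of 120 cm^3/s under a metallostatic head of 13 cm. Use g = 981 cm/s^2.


Formula: v = sqrt(2*g*h), A = Q/v
Velocity: v = sqrt(2 * 981 * 13) = sqrt(25506) = 159.7060 cm/s
Sprue area: A = Q / v = 120 / 159.7060 = 0.7514 cm^2

0.7514 cm^2


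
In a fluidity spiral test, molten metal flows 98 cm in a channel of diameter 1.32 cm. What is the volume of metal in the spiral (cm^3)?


Formula: V = pi * (d/2)^2 * L  (cylinder volume)
Radius = 1.32/2 = 0.66 cm
V = pi * 0.66^2 * 98 = 134.1108 cm^3


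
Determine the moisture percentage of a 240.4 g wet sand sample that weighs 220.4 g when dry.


Formula: MC = (W_wet - W_dry) / W_wet * 100
Water mass = 240.4 - 220.4 = 20.0 g
MC = 20.0 / 240.4 * 100 = 8.3195%

Final answer: 8.3195%


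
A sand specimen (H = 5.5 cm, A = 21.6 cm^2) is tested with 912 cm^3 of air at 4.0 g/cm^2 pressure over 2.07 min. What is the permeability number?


Formula: Permeability Number P = (V * H) / (p * A * t)
Numerator: V * H = 912 * 5.5 = 5016.0
Denominator: p * A * t = 4.0 * 21.6 * 2.07 = 178.848
P = 5016.0 / 178.848 = 28.0462

Answer: 28.0462


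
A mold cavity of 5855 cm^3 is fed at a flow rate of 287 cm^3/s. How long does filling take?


Formula: t_fill = V_mold / Q_flow
t = 5855 cm^3 / 287 cm^3/s = 20.4007 s

20.4007 s


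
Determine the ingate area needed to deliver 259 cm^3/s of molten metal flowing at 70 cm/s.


Formula: A_ingate = Q / v  (continuity equation)
A = 259 cm^3/s / 70 cm/s = 3.7000 cm^2

Answer: 3.7000 cm^2


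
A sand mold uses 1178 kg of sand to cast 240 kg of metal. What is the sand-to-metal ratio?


Formula: Sand-to-Metal Ratio = W_sand / W_metal
Ratio = 1178 kg / 240 kg = 4.9083


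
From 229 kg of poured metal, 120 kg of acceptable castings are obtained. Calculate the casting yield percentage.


Formula: Casting Yield = (W_good / W_total) * 100
Yield = (120 kg / 229 kg) * 100 = 52.4017%

52.4017%


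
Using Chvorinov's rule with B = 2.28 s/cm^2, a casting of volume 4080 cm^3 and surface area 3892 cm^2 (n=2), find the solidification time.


Formula: t_s = B * (V/A)^n  (Chvorinov's rule, n=2)
Modulus M = V/A = 4080/3892 = 1.048304 cm
M^2 = 1.048304^2 = 1.098941 cm^2
t_s = 2.28 * 1.098941 = 2.5056 s

Final answer: 2.5056 s


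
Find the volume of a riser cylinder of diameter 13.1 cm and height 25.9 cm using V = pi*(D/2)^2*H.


Formula: V = pi * (D/2)^2 * H  (cylinder volume)
Radius = D/2 = 13.1/2 = 6.55 cm
V = pi * 6.55^2 * 25.9 = 3490.8584 cm^3


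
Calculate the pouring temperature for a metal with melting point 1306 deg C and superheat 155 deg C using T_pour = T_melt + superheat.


Formula: T_pour = T_melt + Superheat
T_pour = 1306 + 155 = 1461 deg C

Answer: 1461 deg C


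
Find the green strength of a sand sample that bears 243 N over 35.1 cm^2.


Formula: Compressive Strength = Force / Area
Strength = 243 N / 35.1 cm^2 = 6.9231 N/cm^2

Final answer: 6.9231 N/cm^2


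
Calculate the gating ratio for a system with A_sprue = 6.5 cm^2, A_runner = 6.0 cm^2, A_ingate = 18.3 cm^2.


Sprue:Runner:Ingate = 1 : 6.0/6.5 : 18.3/6.5 = 1:0.92:2.82

Final answer: 1:0.92:2.82


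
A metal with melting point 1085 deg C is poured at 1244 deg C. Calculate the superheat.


Formula: Superheat = T_pour - T_melt
Superheat = 1244 - 1085 = 159 deg C


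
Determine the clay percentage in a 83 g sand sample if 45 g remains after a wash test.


Formula: Clay% = (W_total - W_washed) / W_total * 100
Clay mass = 83 - 45 = 38 g
Clay% = 38 / 83 * 100 = 45.7831%


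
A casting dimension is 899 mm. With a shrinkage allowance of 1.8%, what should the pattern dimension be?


Formula: L_pattern = L_casting * (1 + shrinkage_rate/100)
Shrinkage factor = 1 + 1.8/100 = 1.018
L_pattern = 899 mm * 1.018 = 915.1820 mm

Final answer: 915.1820 mm


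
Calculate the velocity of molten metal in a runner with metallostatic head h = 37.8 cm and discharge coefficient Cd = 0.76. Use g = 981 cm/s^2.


Formula: v = Cd * sqrt(2 * g * h)  (Torricelli with discharge coefficient)
2*g*h = 2 * 981 * 37.8 = 74163.6 cm^2/s^2
sqrt(74163.6) = 272.32995 cm/s
v = 0.76 * 272.32995 = 206.9708 cm/s

Answer: 206.9708 cm/s


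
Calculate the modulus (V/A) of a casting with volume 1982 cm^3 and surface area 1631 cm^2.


Formula: Casting Modulus M = V / A
M = 1982 cm^3 / 1631 cm^2 = 1.2152 cm

Answer: 1.2152 cm


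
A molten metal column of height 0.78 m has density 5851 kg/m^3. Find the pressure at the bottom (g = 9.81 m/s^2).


Formula: P = rho * g * h
rho * g = 5851 * 9.81 = 57398.31 N/m^3
P = 57398.31 * 0.78 = 44770.6818 Pa

Answer: 44770.6818 Pa


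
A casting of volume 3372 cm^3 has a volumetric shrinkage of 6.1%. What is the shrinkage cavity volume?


Formula: V_shrink = V_casting * shrinkage_pct / 100
V_shrink = 3372 cm^3 * 6.1 / 100 = 205.6920 cm^3

Final answer: 205.6920 cm^3


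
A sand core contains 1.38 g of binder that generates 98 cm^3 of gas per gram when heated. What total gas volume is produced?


Formula: V_gas = W_binder * gas_evolution_rate
V = 1.38 g * 98 cm^3/g = 135.2400 cm^3

135.2400 cm^3


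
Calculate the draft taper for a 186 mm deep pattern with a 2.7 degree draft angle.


Formula: taper = depth * tan(draft_angle)
tan(2.7 deg) = 0.0471588
taper = 186 mm * 0.0471588 = 8.7715 mm


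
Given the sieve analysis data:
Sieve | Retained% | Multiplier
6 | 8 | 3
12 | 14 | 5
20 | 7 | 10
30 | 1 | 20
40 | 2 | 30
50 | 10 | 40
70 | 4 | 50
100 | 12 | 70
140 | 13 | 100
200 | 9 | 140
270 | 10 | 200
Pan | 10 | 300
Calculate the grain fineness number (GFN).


Formula: GFN = sum(pct * multiplier) / sum(pct)
sum(pct * multiplier) = 9244
sum(pct) = 100
GFN = 9244 / 100 = 92.44

92.44


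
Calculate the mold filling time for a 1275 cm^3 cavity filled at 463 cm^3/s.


Formula: t_fill = V_mold / Q_flow
t = 1275 cm^3 / 463 cm^3/s = 2.7538 s


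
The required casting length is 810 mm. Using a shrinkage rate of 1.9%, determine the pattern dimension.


Formula: L_pattern = L_casting * (1 + shrinkage_rate/100)
Shrinkage factor = 1 + 1.9/100 = 1.019
L_pattern = 810 mm * 1.019 = 825.3900 mm

Final answer: 825.3900 mm


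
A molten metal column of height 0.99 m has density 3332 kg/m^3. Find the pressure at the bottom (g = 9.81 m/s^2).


Formula: P = rho * g * h
rho * g = 3332 * 9.81 = 32686.92 N/m^3
P = 32686.92 * 0.99 = 32360.0508 Pa


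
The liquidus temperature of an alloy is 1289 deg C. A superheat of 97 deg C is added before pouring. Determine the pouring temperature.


Formula: T_pour = T_melt + Superheat
T_pour = 1289 + 97 = 1386 deg C

Answer: 1386 deg C


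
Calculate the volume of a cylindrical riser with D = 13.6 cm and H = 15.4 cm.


Formula: V = pi * (D/2)^2 * H  (cylinder volume)
Radius = D/2 = 13.6/2 = 6.8 cm
V = pi * 6.8^2 * 15.4 = 2237.1156 cm^3


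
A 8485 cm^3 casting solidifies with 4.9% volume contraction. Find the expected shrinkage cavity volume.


Formula: V_shrink = V_casting * shrinkage_pct / 100
V_shrink = 8485 cm^3 * 4.9 / 100 = 415.7650 cm^3

Answer: 415.7650 cm^3


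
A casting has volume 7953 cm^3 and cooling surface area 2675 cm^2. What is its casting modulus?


Formula: Casting Modulus M = V / A
M = 7953 cm^3 / 2675 cm^2 = 2.9731 cm


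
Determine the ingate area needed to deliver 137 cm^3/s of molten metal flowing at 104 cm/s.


Formula: A_ingate = Q / v  (continuity equation)
A = 137 cm^3/s / 104 cm/s = 1.3173 cm^2

Answer: 1.3173 cm^2


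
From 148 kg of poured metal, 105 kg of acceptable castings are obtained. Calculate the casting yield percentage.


Formula: Casting Yield = (W_good / W_total) * 100
Yield = (105 kg / 148 kg) * 100 = 70.9459%

Final answer: 70.9459%


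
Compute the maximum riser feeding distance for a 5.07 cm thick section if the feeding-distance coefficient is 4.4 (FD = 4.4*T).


Formula: FD = 4.4 * T  (riser feeding-distance rule)
FD = 4.4 * 5.07 cm = 22.3080 cm

22.3080 cm


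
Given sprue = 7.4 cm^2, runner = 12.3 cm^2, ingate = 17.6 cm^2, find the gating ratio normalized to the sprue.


Sprue:Runner:Ingate = 1 : 12.3/7.4 : 17.6/7.4 = 1:1.66:2.38

Final answer: 1:1.66:2.38


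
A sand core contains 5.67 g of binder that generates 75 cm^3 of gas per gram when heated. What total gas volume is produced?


Formula: V_gas = W_binder * gas_evolution_rate
V = 5.67 g * 75 cm^3/g = 425.2500 cm^3

Final answer: 425.2500 cm^3


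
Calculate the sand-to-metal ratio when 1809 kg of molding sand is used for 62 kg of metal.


Formula: Sand-to-Metal Ratio = W_sand / W_metal
Ratio = 1809 kg / 62 kg = 29.1774


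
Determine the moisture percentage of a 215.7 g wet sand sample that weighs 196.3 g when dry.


Formula: MC = (W_wet - W_dry) / W_wet * 100
Water mass = 215.7 - 196.3 = 19.4 g
MC = 19.4 / 215.7 * 100 = 8.9940%

8.9940%


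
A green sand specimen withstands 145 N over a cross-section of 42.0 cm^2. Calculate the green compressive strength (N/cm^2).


Formula: Compressive Strength = Force / Area
Strength = 145 N / 42.0 cm^2 = 3.4524 N/cm^2

3.4524 N/cm^2


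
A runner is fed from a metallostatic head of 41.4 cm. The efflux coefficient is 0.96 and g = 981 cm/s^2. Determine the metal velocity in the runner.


Formula: v = Cd * sqrt(2 * g * h)  (Torricelli with discharge coefficient)
2*g*h = 2 * 981 * 41.4 = 81226.8 cm^2/s^2
sqrt(81226.8) = 285.00316 cm/s
v = 0.96 * 285.00316 = 273.6030 cm/s

273.6030 cm/s


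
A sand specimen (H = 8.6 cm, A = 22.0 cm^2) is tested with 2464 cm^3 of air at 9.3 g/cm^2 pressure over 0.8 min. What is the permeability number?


Formula: Permeability Number P = (V * H) / (p * A * t)
Numerator: V * H = 2464 * 8.6 = 21190.4
Denominator: p * A * t = 9.3 * 22.0 * 0.8 = 163.68
P = 21190.4 / 163.68 = 129.4624


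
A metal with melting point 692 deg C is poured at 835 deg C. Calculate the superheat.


Formula: Superheat = T_pour - T_melt
Superheat = 835 - 692 = 143 deg C

Final answer: 143 deg C


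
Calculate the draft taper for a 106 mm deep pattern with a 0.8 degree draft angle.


Formula: taper = depth * tan(draft_angle)
tan(0.8 deg) = 0.0139635
taper = 106 mm * 0.0139635 = 1.4801 mm

Final answer: 1.4801 mm


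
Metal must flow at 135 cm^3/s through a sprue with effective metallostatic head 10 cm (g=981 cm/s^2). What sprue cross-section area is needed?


Formula: v = sqrt(2*g*h), A = Q/v
Velocity: v = sqrt(2 * 981 * 10) = sqrt(19620) = 140.0714 cm/s
Sprue area: A = Q / v = 135 / 140.0714 = 0.9638 cm^2

Answer: 0.9638 cm^2


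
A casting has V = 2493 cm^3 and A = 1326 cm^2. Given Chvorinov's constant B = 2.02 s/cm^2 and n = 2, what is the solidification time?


Formula: t_s = B * (V/A)^n  (Chvorinov's rule, n=2)
Modulus M = V/A = 2493/1326 = 1.880090 cm
M^2 = 1.880090^2 = 3.534738 cm^2
t_s = 2.02 * 3.534738 = 7.1402 s

Final answer: 7.1402 s


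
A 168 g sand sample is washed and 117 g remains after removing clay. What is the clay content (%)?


Formula: Clay% = (W_total - W_washed) / W_total * 100
Clay mass = 168 - 117 = 51 g
Clay% = 51 / 168 * 100 = 30.3571%

Answer: 30.3571%


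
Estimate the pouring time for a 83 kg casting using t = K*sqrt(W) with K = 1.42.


Formula: t = K * sqrt(W)
sqrt(W) = sqrt(83) = 9.11043
t = 1.42 * 9.11043 = 12.9368 s


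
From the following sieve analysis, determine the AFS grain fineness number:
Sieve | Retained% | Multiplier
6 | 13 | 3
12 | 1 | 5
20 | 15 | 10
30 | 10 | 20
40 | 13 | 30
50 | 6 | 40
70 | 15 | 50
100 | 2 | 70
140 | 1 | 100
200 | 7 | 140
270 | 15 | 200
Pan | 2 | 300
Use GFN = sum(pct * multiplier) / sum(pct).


Formula: GFN = sum(pct * multiplier) / sum(pct)
sum(pct * multiplier) = 6594
sum(pct) = 100
GFN = 6594 / 100 = 65.94

Answer: 65.94


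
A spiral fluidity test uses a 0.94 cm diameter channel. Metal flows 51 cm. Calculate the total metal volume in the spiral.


Formula: V = pi * (d/2)^2 * L  (cylinder volume)
Radius = 0.94/2 = 0.47 cm
V = pi * 0.47^2 * 51 = 35.3929 cm^3


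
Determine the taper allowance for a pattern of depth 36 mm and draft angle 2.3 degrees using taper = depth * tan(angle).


Formula: taper = depth * tan(draft_angle)
tan(2.3 deg) = 0.0401641
taper = 36 mm * 0.0401641 = 1.4459 mm

1.4459 mm


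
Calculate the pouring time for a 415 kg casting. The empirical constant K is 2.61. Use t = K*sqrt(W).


Formula: t = K * sqrt(W)
sqrt(W) = sqrt(415) = 20.37155
t = 2.61 * 20.37155 = 53.1697 s


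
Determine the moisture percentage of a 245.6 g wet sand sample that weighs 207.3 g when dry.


Formula: MC = (W_wet - W_dry) / W_wet * 100
Water mass = 245.6 - 207.3 = 38.3 g
MC = 38.3 / 245.6 * 100 = 15.5945%


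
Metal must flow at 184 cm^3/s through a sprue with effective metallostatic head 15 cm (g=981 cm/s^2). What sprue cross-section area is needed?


Formula: v = sqrt(2*g*h), A = Q/v
Velocity: v = sqrt(2 * 981 * 15) = sqrt(29430) = 171.5517 cm/s
Sprue area: A = Q / v = 184 / 171.5517 = 1.0726 cm^2


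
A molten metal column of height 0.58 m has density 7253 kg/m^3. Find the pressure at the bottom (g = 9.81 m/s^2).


Formula: P = rho * g * h
rho * g = 7253 * 9.81 = 71151.93 N/m^3
P = 71151.93 * 0.58 = 41268.1194 Pa

Final answer: 41268.1194 Pa


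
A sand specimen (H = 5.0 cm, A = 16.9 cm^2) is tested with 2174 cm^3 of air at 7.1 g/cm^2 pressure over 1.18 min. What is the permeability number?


Formula: Permeability Number P = (V * H) / (p * A * t)
Numerator: V * H = 2174 * 5.0 = 10870.0
Denominator: p * A * t = 7.1 * 16.9 * 1.18 = 141.5882
P = 10870.0 / 141.5882 = 76.7719

76.7719


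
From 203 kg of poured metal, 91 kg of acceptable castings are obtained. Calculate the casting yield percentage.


Formula: Casting Yield = (W_good / W_total) * 100
Yield = (91 kg / 203 kg) * 100 = 44.8276%

44.8276%


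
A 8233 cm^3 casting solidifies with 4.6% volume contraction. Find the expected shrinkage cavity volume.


Formula: V_shrink = V_casting * shrinkage_pct / 100
V_shrink = 8233 cm^3 * 4.6 / 100 = 378.7180 cm^3


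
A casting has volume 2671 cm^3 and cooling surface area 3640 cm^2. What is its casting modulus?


Formula: Casting Modulus M = V / A
M = 2671 cm^3 / 3640 cm^2 = 0.7338 cm

0.7338 cm


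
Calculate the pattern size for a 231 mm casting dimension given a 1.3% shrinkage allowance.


Formula: L_pattern = L_casting * (1 + shrinkage_rate/100)
Shrinkage factor = 1 + 1.3/100 = 1.013
L_pattern = 231 mm * 1.013 = 234.0030 mm

Answer: 234.0030 mm


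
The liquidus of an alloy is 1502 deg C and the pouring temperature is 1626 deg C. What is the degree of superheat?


Formula: Superheat = T_pour - T_melt
Superheat = 1626 - 1502 = 124 deg C

124 deg C


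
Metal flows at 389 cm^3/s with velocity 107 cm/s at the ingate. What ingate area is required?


Formula: A_ingate = Q / v  (continuity equation)
A = 389 cm^3/s / 107 cm/s = 3.6355 cm^2

Final answer: 3.6355 cm^2


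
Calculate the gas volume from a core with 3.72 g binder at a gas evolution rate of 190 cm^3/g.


Formula: V_gas = W_binder * gas_evolution_rate
V = 3.72 g * 190 cm^3/g = 706.8000 cm^3

Final answer: 706.8000 cm^3


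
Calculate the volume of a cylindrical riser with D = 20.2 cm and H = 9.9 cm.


Formula: V = pi * (D/2)^2 * H  (cylinder volume)
Radius = D/2 = 20.2/2 = 10.1 cm
V = pi * 10.1^2 * 9.9 = 3172.6913 cm^3

Answer: 3172.6913 cm^3


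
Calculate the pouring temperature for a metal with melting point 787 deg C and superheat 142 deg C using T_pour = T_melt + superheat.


Formula: T_pour = T_melt + Superheat
T_pour = 787 + 142 = 929 deg C

929 deg C


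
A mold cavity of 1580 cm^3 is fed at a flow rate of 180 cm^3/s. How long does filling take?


Formula: t_fill = V_mold / Q_flow
t = 1580 cm^3 / 180 cm^3/s = 8.7778 s

Final answer: 8.7778 s


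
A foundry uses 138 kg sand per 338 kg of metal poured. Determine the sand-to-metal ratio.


Formula: Sand-to-Metal Ratio = W_sand / W_metal
Ratio = 138 kg / 338 kg = 0.4083

Final answer: 0.4083


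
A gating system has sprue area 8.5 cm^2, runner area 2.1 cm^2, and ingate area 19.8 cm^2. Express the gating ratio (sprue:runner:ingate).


Sprue:Runner:Ingate = 1 : 2.1/8.5 : 19.8/8.5 = 1:0.25:2.33

Final answer: 1:0.25:2.33


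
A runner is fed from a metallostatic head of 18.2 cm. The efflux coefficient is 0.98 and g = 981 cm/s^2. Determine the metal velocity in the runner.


Formula: v = Cd * sqrt(2 * g * h)  (Torricelli with discharge coefficient)
2*g*h = 2 * 981 * 18.2 = 35708.4 cm^2/s^2
sqrt(35708.4) = 188.96666 cm/s
v = 0.98 * 188.96666 = 185.1873 cm/s


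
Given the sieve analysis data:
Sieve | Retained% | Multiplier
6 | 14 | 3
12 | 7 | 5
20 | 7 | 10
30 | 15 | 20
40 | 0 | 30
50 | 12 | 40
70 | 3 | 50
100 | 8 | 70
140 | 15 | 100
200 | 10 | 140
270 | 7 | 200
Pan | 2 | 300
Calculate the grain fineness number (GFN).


Formula: GFN = sum(pct * multiplier) / sum(pct)
sum(pct * multiplier) = 6537
sum(pct) = 100
GFN = 6537 / 100 = 65.37

65.37


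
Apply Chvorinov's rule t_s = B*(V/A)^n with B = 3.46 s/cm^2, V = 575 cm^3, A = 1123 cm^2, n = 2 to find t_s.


Formula: t_s = B * (V/A)^n  (Chvorinov's rule, n=2)
Modulus M = V/A = 575/1123 = 0.512021 cm
M^2 = 0.512021^2 = 0.262166 cm^2
t_s = 3.46 * 0.262166 = 0.9071 s

Final answer: 0.9071 s


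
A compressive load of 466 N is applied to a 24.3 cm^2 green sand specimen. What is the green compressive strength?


Formula: Compressive Strength = Force / Area
Strength = 466 N / 24.3 cm^2 = 19.1770 N/cm^2

Answer: 19.1770 N/cm^2


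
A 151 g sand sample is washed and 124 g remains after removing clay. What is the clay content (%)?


Formula: Clay% = (W_total - W_washed) / W_total * 100
Clay mass = 151 - 124 = 27 g
Clay% = 27 / 151 * 100 = 17.8808%

Final answer: 17.8808%


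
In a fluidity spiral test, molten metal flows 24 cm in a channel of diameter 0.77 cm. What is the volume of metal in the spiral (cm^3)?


Formula: V = pi * (d/2)^2 * L  (cylinder volume)
Radius = 0.77/2 = 0.385 cm
V = pi * 0.385^2 * 24 = 11.1759 cm^3

Answer: 11.1759 cm^3


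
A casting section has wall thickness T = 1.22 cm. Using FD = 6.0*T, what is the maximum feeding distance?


Formula: FD = 6.0 * T  (riser feeding-distance rule)
FD = 6.0 * 1.22 cm = 7.3200 cm

7.3200 cm


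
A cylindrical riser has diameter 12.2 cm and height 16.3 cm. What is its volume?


Formula: V = pi * (D/2)^2 * H  (cylinder volume)
Radius = D/2 = 12.2/2 = 6.1 cm
V = pi * 6.1^2 * 16.3 = 1905.4482 cm^3


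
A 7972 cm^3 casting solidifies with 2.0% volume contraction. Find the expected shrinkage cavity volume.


Formula: V_shrink = V_casting * shrinkage_pct / 100
V_shrink = 7972 cm^3 * 2.0 / 100 = 159.4400 cm^3

Answer: 159.4400 cm^3


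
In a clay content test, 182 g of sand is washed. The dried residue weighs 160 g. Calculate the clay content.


Formula: Clay% = (W_total - W_washed) / W_total * 100
Clay mass = 182 - 160 = 22 g
Clay% = 22 / 182 * 100 = 12.0879%

12.0879%


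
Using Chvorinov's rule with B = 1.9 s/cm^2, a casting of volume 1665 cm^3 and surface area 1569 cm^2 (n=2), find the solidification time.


Formula: t_s = B * (V/A)^n  (Chvorinov's rule, n=2)
Modulus M = V/A = 1665/1569 = 1.061185 cm
M^2 = 1.061185^2 = 1.126114 cm^2
t_s = 1.9 * 1.126114 = 2.1396 s


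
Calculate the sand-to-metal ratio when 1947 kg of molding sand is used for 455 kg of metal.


Formula: Sand-to-Metal Ratio = W_sand / W_metal
Ratio = 1947 kg / 455 kg = 4.2791

Final answer: 4.2791


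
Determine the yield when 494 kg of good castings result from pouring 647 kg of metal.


Formula: Casting Yield = (W_good / W_total) * 100
Yield = (494 kg / 647 kg) * 100 = 76.3524%


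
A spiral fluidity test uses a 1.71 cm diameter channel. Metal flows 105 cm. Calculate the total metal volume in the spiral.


Formula: V = pi * (d/2)^2 * L  (cylinder volume)
Radius = 1.71/2 = 0.855 cm
V = pi * 0.855^2 * 105 = 241.1412 cm^3

Answer: 241.1412 cm^3


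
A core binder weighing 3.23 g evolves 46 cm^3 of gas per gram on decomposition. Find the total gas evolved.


Formula: V_gas = W_binder * gas_evolution_rate
V = 3.23 g * 46 cm^3/g = 148.5800 cm^3


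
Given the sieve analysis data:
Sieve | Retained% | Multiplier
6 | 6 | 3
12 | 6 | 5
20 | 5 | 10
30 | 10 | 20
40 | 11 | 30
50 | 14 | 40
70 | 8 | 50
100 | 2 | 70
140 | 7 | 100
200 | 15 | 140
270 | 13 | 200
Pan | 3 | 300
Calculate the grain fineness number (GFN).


Formula: GFN = sum(pct * multiplier) / sum(pct)
sum(pct * multiplier) = 8028
sum(pct) = 100
GFN = 8028 / 100 = 80.28


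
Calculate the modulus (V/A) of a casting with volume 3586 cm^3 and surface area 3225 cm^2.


Formula: Casting Modulus M = V / A
M = 3586 cm^3 / 3225 cm^2 = 1.1119 cm


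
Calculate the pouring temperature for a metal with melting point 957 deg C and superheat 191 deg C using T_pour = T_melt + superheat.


Formula: T_pour = T_melt + Superheat
T_pour = 957 + 191 = 1148 deg C

1148 deg C


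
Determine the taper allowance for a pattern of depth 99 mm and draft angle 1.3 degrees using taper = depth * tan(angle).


Formula: taper = depth * tan(draft_angle)
tan(1.3 deg) = 0.0226932
taper = 99 mm * 0.0226932 = 2.2466 mm


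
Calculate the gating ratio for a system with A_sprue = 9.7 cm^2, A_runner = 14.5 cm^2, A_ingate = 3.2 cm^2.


Sprue:Runner:Ingate = 1 : 14.5/9.7 : 3.2/9.7 = 1:1.49:0.33


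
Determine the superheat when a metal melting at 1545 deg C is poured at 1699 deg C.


Formula: Superheat = T_pour - T_melt
Superheat = 1699 - 1545 = 154 deg C


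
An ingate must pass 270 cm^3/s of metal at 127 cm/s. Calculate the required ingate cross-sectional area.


Formula: A_ingate = Q / v  (continuity equation)
A = 270 cm^3/s / 127 cm/s = 2.1260 cm^2


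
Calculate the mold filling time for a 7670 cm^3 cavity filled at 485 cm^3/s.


Formula: t_fill = V_mold / Q_flow
t = 7670 cm^3 / 485 cm^3/s = 15.8144 s

Answer: 15.8144 s


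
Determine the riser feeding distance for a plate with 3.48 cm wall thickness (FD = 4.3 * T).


Formula: FD = 4.3 * T  (riser feeding-distance rule)
FD = 4.3 * 3.48 cm = 14.9640 cm

14.9640 cm


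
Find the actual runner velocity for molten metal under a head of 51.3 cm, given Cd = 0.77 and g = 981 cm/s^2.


Formula: v = Cd * sqrt(2 * g * h)  (Torricelli with discharge coefficient)
2*g*h = 2 * 981 * 51.3 = 100650.6 cm^2/s^2
sqrt(100650.6) = 317.25479 cm/s
v = 0.77 * 317.25479 = 244.2862 cm/s

244.2862 cm/s


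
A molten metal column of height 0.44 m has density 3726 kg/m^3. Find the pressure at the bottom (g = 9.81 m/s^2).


Formula: P = rho * g * h
rho * g = 3726 * 9.81 = 36552.06 N/m^3
P = 36552.06 * 0.44 = 16082.9064 Pa

Answer: 16082.9064 Pa


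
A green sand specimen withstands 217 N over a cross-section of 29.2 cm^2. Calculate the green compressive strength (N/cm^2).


Formula: Compressive Strength = Force / Area
Strength = 217 N / 29.2 cm^2 = 7.4315 N/cm^2

7.4315 N/cm^2


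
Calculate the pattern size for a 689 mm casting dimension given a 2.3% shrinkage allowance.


Formula: L_pattern = L_casting * (1 + shrinkage_rate/100)
Shrinkage factor = 1 + 2.3/100 = 1.023
L_pattern = 689 mm * 1.023 = 704.8470 mm

704.8470 mm


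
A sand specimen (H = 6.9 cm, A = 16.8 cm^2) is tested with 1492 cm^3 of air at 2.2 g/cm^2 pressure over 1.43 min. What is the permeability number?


Formula: Permeability Number P = (V * H) / (p * A * t)
Numerator: V * H = 1492 * 6.9 = 10294.8
Denominator: p * A * t = 2.2 * 16.8 * 1.43 = 52.8528
P = 10294.8 / 52.8528 = 194.7825


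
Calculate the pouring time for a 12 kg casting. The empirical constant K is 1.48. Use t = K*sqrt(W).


Formula: t = K * sqrt(W)
sqrt(W) = sqrt(12) = 3.46410
t = 1.48 * 3.46410 = 5.1269 s

Final answer: 5.1269 s


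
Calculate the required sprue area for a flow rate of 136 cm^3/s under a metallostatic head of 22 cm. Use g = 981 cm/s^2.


Formula: v = sqrt(2*g*h), A = Q/v
Velocity: v = sqrt(2 * 981 * 22) = sqrt(43164) = 207.7595 cm/s
Sprue area: A = Q / v = 136 / 207.7595 = 0.6546 cm^2


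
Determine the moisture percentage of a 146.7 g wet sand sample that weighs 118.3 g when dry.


Formula: MC = (W_wet - W_dry) / W_wet * 100
Water mass = 146.7 - 118.3 = 28.4 g
MC = 28.4 / 146.7 * 100 = 19.3592%

19.3592%


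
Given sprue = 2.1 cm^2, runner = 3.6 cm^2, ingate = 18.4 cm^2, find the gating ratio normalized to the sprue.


Sprue:Runner:Ingate = 1 : 3.6/2.1 : 18.4/2.1 = 1:1.71:8.76

Answer: 1:1.71:8.76


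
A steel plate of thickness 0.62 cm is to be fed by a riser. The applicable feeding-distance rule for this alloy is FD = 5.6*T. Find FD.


Formula: FD = 5.6 * T  (riser feeding-distance rule)
FD = 5.6 * 0.62 cm = 3.4720 cm

3.4720 cm


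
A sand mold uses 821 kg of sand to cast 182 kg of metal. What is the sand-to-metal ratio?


Formula: Sand-to-Metal Ratio = W_sand / W_metal
Ratio = 821 kg / 182 kg = 4.5110


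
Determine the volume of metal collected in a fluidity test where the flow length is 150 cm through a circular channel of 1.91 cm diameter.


Formula: V = pi * (d/2)^2 * L  (cylinder volume)
Radius = 1.91/2 = 0.955 cm
V = pi * 0.955^2 * 150 = 429.7817 cm^3

Answer: 429.7817 cm^3
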